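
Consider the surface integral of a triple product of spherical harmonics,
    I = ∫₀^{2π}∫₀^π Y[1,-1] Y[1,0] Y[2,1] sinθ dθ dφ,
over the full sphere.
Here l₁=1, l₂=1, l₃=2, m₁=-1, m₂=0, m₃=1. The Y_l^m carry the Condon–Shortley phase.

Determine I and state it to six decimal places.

m-sum 0 ✓  L=4 even ✓  0≤2≤2 ✓
Π(2lᵢ+1) = 3×3×5 = 45
triangle coeff Δ(1,1,2) = 1/30
Σ_t [0,0]: t=0:+1/1 = 1/1
(3j)²=2/15 [(1 1 2; 0 0 0)], sign=+1
Σ_t [0,0]: t=0:+1/2 = 1/2
(3j)²=1/10 [(1 1 2; -1 0 1)], sign=-1
⇒ 4πI² = 3/5
I = (-1)√(3/5/(4π)) = -0.21850969

-0.218510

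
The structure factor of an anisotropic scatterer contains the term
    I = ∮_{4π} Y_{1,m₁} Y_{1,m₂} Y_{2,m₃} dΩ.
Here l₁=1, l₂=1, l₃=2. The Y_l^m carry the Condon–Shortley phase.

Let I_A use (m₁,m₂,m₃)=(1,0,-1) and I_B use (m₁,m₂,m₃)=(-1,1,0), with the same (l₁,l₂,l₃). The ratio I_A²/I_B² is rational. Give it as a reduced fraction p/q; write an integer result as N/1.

Same 1,1,2: normalisation and zero-m 3j drop out of the ratio.
A: Δ: 0! 2! 2! / 5! → 1/30; sum: t=0:+1/2 = 1/2; 3j²(1 1 2; 1 0 -1) = Δ·Π!·Σ² = 1/10  (sign -1)
B: Δ: 0! 2! 2! / 5! → 1/30; sum: t=0:+1/4 = 1/4; 3j²(1 1 2; -1 1 0) = Δ·Π!·Σ² = 1/30  (sign +1)
I_A²/I_B² = (1/10)/(1/30) = 3/1

3/1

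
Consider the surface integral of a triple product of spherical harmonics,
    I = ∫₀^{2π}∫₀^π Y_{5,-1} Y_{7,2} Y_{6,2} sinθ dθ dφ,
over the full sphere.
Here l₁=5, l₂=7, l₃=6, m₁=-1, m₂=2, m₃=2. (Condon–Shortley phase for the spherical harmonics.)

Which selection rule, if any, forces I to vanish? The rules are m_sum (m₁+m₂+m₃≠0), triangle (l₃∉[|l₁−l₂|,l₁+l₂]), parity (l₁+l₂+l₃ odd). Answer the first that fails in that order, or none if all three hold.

m_sum

azimuthal sum: -1 + 2 + 2 = 3  ✗
2 ≤ 6 ≤ 12 (triangle on l)
L = 5 + 7 + 6 = 18 (even)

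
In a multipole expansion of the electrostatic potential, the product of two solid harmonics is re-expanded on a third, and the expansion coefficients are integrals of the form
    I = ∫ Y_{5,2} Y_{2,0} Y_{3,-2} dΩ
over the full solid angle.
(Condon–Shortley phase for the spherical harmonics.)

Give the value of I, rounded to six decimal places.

0.190188

Checks pass: Σm=0; 10 even; l₃=3∈[3,7].
(2·5+1)(2·2+1)(2·3+1) = 385
Δ: 4! 6! 0! / 11! → 1/2310
sum: t=2:+1/144 = 1/144
3j²(5 2 3; 0 0 0) = Δ·Π!·Σ² = 10/231  (sign -1)
sum: t=2:+1/480 = 1/480
3j²(5 2 3; 2 0 -2) = Δ·Π!·Σ² = 3/110  (sign -1)
combine: 4πI² = 385·10/231·3/110 = 5/11
take √, sign +1: I = 0.19018827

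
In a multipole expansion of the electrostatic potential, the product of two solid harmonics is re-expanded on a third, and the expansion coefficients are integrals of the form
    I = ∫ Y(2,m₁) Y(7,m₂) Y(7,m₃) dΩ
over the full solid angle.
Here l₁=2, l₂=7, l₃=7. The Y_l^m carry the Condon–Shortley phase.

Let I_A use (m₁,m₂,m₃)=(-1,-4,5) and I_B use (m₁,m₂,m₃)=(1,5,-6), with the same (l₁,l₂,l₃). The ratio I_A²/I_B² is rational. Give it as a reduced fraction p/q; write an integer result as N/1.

Shared (l₁,l₂,l₃)=(2,7,7): N and (l;000)² cancel in I_A²/I_B².
A: Δ = 2!·2!·12!/17! = 1/185640; Racah Σ t=1..2: t=1:−1/14515200 t=2:+1/79833600 = -1/17740800; ⇒ 3j(2 7 7; -1 -4 5)² = 729/30940, sgn -1
B: Δ = 2!·2!·12!/17! = 1/185640; Racah Σ t=0..1: t=0:+1/958003200 t=1:−1/79833600 = -1/87091200; ⇒ 3j(2 7 7; 1 5 -6)² = 121/4760, sgn +1
I_A²/I_B² = (729/30940)/(121/4760) = 1458/1573

1458/1573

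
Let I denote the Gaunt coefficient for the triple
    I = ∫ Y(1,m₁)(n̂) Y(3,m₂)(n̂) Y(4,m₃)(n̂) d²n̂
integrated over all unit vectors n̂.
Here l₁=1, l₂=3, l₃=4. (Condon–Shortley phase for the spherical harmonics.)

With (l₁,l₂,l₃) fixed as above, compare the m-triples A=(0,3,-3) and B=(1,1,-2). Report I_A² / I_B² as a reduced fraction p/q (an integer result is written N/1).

Same 1,3,4: normalisation and zero-m 3j drop out of the ratio.
A: Δ: 0! 2! 6! / 9! → 1/252; sum: t=0:+1/720 = 1/720; 3j²(1 3 4; 0 3 -3) = Δ·Π!·Σ² = 1/36  (sign -1)
B: Δ: 0! 2! 6! / 9! → 1/252; sum: t=0:+1/96 = 1/96; 3j²(1 3 4; 1 1 -2) = Δ·Π!·Σ² = 5/84  (sign +1)
I_A²/I_B² = (1/36)/(5/84) = 7/15

7/15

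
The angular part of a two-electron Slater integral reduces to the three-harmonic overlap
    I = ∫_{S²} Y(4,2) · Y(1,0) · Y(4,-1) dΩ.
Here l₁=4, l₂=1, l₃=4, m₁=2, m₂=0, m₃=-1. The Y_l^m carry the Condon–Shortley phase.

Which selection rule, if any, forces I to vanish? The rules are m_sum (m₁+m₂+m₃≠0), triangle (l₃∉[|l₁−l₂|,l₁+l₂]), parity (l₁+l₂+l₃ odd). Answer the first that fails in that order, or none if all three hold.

m_sum

azimuthal sum: 2 + 0 − 1 = 1  ✗
3 ≤ 4 ≤ 5 (triangle on l)
L = 4 + 1 + 4 = 9 (odd)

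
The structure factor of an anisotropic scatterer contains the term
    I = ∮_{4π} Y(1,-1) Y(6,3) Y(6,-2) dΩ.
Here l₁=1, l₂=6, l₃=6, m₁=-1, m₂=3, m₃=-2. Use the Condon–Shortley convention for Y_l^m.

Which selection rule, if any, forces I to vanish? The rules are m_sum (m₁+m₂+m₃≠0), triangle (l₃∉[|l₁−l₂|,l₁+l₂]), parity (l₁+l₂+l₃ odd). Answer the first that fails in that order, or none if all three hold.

azimuthal sum: -1 + 3 − 2 = 0  ✓
5 ≤ 6 ≤ 7 (triangle on l)  ✓
L = 1 + 6 + 6 = 13 (odd)  ✗

parity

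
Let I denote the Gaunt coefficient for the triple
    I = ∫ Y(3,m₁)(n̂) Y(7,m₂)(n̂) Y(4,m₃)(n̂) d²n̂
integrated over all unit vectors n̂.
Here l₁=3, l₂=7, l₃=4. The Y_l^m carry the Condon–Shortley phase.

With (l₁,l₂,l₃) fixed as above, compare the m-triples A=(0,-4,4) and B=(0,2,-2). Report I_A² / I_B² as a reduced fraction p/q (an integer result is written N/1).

l's match ⇒ only the (l;m) 3-j factors differ between A and B.
A: triangle coeff Δ(3,7,4) = 1/45045; Σ_t [3,3]: t=3:−1/1451520 = -1/1451520; (3j)²=1/273 [(3 7 4; 0 -4 4)], sign=-1
B: triangle coeff Δ(3,7,4) = 1/45045; Σ_t [3,3]: t=3:−1/51840 = -1/51840; (3j)²=8/429 [(3 7 4; 0 2 -2)], sign=-1
I_A²/I_B² = (1/273)/(8/429) = 11/56

11/56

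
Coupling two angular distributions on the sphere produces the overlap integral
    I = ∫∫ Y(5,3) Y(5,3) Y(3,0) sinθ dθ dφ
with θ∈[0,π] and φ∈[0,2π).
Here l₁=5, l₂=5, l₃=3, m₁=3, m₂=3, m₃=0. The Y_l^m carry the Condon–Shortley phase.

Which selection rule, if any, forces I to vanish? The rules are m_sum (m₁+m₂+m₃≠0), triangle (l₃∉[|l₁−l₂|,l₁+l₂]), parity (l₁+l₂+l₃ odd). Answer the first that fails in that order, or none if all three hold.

m_sum

Σmᵢ = 6  ✗
l₃∈[|l₁−l₂|,l₁+l₂]=[0,10], have l₃=3
Σlᵢ = 13 ⇒ odd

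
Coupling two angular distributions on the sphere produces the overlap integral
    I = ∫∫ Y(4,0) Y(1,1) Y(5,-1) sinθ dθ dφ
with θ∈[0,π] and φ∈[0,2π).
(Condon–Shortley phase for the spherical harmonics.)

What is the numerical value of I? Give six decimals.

Checks pass: Σm=0; 10 even; l₃=5∈[3,5].
(2·4+1)(2·1+1)(2·5+1) = 297
Δ: 0! 8! 2! / 11! → 1/495
sum: t=0:+1/576 = 1/576
3j²(4 1 5; 0 0 0) = Δ·Π!·Σ² = 5/99  (sign -1)
sum: t=0:+1/1152 = 1/1152
3j²(4 1 5; 0 1 -1) = Δ·Π!·Σ² = 1/33  (sign +1)
combine: 4πI² = 297·5/99·1/33 = 5/11
take √, sign -1: I = -0.19018827

-0.190188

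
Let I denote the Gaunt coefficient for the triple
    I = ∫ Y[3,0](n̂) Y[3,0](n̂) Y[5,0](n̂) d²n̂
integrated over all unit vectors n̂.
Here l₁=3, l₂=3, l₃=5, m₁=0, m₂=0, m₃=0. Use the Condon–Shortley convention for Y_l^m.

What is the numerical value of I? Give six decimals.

0.000000

l₁+l₂+l₃=11 is odd: 3j(l;000)=0 ⇒ I=0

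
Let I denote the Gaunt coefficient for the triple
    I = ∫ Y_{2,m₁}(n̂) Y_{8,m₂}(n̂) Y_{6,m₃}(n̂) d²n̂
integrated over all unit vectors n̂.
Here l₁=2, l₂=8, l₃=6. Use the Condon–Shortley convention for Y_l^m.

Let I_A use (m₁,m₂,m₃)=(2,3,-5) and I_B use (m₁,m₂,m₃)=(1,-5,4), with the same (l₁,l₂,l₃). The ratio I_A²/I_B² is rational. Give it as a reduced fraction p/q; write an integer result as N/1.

5/858

Shared (l₁,l₂,l₃)=(2,8,6): N and (l;000)² cancel in I_A²/I_B².
A: Δ = 4!·0!·12!/17! = 1/30940; Racah Σ t=0..0: t=0:+1/958003200 = 1/958003200; ⇒ 3j(2 8 6; 2 3 -5)² = 1/6188, sgn -1
B: Δ = 4!·0!·12!/17! = 1/30940; Racah Σ t=1..1: t=1:−1/43545600 = -1/43545600; ⇒ 3j(2 8 6; 1 -5 4)² = 33/1190, sgn -1
I_A²/I_B² = (1/6188)/(33/1190) = 5/858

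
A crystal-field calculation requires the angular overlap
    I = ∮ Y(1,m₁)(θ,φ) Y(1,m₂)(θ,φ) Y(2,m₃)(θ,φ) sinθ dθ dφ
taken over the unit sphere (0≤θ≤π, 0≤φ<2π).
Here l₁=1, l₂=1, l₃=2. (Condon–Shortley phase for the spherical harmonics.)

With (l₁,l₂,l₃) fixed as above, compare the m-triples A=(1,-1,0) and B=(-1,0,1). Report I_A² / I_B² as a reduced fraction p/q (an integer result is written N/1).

1/3

l's match ⇒ only the (l;m) 3-j factors differ between A and B.
A: triangle coeff Δ(1,1,2) = 1/30; Σ_t [0,0]: t=0:+1/4 = 1/4; (3j)²=1/30 [(1 1 2; 1 -1 0)], sign=+1
B: triangle coeff Δ(1,1,2) = 1/30; Σ_t [0,0]: t=0:+1/2 = 1/2; (3j)²=1/10 [(1 1 2; -1 0 1)], sign=-1
I_A²/I_B² = (1/30)/(1/10) = 1/3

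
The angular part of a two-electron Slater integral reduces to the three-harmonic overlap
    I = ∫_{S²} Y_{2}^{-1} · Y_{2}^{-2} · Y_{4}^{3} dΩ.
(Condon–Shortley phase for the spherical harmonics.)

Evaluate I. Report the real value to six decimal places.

Checks pass: Σm=0; 8 even; l₃=4∈[0,4].
(2·2+1)(2·2+1)(2·4+1) = 225
Δ: 0! 4! 4! / 9! → 1/630
sum: t=0:+1/16 = 1/16
3j²(2 2 4; 0 0 0) = Δ·Π!·Σ² = 2/35  (sign +1)
sum: t=0:+1/144 = 1/144
3j²(2 2 4; -1 -2 3) = Δ·Π!·Σ² = 1/18  (sign -1)
combine: 4πI² = 225·2/35·1/18 = 5/7
take √, sign -1: I = -0.23841361

-0.238414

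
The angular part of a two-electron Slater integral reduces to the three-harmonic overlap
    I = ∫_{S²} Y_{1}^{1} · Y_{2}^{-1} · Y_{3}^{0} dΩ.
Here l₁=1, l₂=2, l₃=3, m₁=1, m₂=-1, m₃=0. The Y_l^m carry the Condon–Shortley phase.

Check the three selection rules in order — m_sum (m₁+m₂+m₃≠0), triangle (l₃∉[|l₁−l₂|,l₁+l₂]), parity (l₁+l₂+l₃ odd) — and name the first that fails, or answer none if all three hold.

none

m₁+m₂+m₃ = 1 − 1 + 0 = 0  ✓
triangle: |1−2|=1 ≤ l₃=3 ≤ 1+2=3  ✓
parity: l₁+l₂+l₃ = 6 is even  ✓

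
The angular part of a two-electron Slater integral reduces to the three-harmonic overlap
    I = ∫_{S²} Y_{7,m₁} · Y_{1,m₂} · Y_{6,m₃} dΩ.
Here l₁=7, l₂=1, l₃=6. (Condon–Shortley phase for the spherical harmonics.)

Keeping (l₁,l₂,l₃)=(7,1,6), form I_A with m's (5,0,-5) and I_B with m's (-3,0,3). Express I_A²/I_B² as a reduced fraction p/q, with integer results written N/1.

3/5

Same 7,1,6: normalisation and zero-m 3j drop out of the ratio.
A: Δ: 2! 12! 0! / 15! → 1/1365; sum: t=1:−1/39916800 = -1/39916800; 3j²(7 1 6; 5 0 -5) = Δ·Π!·Σ² = 8/455  (sign +1)
B: Δ: 2! 12! 0! / 15! → 1/1365; sum: t=1:−1/2177280 = -1/2177280; 3j²(7 1 6; -3 0 3) = Δ·Π!·Σ² = 8/273  (sign +1)
I_A²/I_B² = (8/455)/(8/273) = 3/5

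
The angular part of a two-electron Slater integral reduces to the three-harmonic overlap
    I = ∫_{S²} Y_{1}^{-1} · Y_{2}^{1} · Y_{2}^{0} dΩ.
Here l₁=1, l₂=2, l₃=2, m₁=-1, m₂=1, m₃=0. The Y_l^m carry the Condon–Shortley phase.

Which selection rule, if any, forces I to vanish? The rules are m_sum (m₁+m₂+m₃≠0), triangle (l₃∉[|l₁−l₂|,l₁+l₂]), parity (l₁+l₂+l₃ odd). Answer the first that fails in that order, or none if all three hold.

m₁+m₂+m₃ = -1 + 1 + 0 = 0  ✓
triangle: |1−2|=1 ≤ l₃=2 ≤ 1+2=3  ✓
parity: l₁+l₂+l₃ = 5 is odd  ✗

parity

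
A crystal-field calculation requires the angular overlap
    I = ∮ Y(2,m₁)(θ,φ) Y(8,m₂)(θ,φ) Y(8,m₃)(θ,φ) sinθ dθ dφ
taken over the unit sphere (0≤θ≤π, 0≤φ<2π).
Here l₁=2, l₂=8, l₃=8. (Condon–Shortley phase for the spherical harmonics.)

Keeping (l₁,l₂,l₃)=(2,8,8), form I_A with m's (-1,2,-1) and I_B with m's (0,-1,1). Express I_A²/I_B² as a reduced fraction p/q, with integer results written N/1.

105/529

l's match ⇒ only the (l;m) 3-j factors differ between A and B.
A: triangle coeff Δ(2,8,8) = 1/348840; Σ_t [1,2]: t=1:−1/87091200 t=2:+1/58060800 = 1/174182400; (3j)²=7/2584 [(2 8 8; -1 2 -1)], sign=-1
B: triangle coeff Δ(2,8,8) = 1/348840; Σ_t [0,2]: t=0:+1/101606400 t=1:−1/29030400 t=2:+1/174182400 = -23/1219276800; (3j)²=529/38760 [(2 8 8; 0 -1 1)], sign=+1
I_A²/I_B² = (7/2584)/(529/38760) = 105/529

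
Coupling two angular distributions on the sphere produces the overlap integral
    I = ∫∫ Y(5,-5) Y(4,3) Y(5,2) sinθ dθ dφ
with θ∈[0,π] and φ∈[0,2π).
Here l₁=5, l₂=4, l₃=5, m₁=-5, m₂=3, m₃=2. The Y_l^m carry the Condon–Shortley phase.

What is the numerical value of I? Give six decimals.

0.140629

Checks pass: Σm=0; 14 even; l₃=5∈[1,9].
(2·5+1)(2·4+1)(2·5+1) = 1089
Δ: 4! 6! 4! / 15! → 1/3153150
sum: t=0:+1/69120 t=1:−1/1728 t=2:+1/576 t=3:−1/1728 t=4:+1/69120 = 7/11520
3j²(5 4 5; 0 0 0) = Δ·Π!·Σ² = 2/143  (sign -1)
sum: t=4:+1/103680 = 1/103680
3j²(5 4 5; -5 3 2) = Δ·Π!·Σ² = 7/429  (sign -1)
combine: 4πI² = 1089·2/143·7/429 = 42/169
take √, sign +1: I = 0.14062948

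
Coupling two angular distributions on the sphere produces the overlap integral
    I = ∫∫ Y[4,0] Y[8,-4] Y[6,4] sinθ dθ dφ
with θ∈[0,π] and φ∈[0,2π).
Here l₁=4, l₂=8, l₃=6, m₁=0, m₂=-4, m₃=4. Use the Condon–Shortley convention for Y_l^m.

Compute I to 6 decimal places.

-0.104792

Rules hold: Σm=0, L=18 even, 4≤6≤12.
N = 9·17·13 = 1989
Δ = 6!·2!·10!/19! = 1/23279256
Racah Σ t=2..4: t=2:+1/1658880 t=3:−1/518400 t=4:+1/1658880 = -1/1382400
⇒ 3j(4 8 6; 0 0 0)² = 504/46189, sgn -1
Racah Σ t=2..4: t=2:+1/7741440 t=3:−1/13063680 t=4:+1/348364800 = 29/522547200
⇒ 3j(4 8 6; 0 -4 4)² = 1682/264537, sgn +1
4πI² = N·(3j₀)²·(3jₘ)² = 121104/877591
I = -1·√(0.137996/4π) = -0.10479202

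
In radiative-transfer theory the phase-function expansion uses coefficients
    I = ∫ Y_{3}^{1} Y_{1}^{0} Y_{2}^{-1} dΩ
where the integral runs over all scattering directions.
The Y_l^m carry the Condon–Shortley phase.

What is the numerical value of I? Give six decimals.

m-sum 0 ✓  L=6 even ✓  2≤2≤4 ✓
Π(2lᵢ+1) = 7×3×5 = 105
triangle coeff Δ(3,1,2) = 1/105
Σ_t [1,1]: t=1:−1/4 = -1/4
(3j)²=3/35 [(3 1 2; 0 0 0)], sign=-1
Σ_t [1,1]: t=1:−1/6 = -1/6
(3j)²=8/105 [(3 1 2; 1 0 -1)], sign=+1
⇒ 4πI² = 24/35
I = (-1)√(24/35/(4π)) = -0.23359668

-0.233597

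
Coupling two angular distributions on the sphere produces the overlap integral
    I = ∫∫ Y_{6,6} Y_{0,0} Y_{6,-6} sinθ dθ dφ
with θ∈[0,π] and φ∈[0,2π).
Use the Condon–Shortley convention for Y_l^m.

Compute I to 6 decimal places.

0.282095

m-sum 0 ✓  L=12 even ✓  6≤6≤6 ✓
Π(2lᵢ+1) = 13×1×13 = 169
triangle coeff Δ(6,0,6) = 1/13
Σ_t [0,0]: t=0:+1/518400 = 1/518400
(3j)²=1/13 [(6 0 6; 0 0 0)], sign=+1
Σ_t [0,0]: t=0:+1/479001600 = 1/479001600
(3j)²=1/13 [(6 0 6; 6 0 -6)], sign=+1
⇒ 4πI² = 1/1
I = (+1)√(1/1/(4π)) = 0.28209479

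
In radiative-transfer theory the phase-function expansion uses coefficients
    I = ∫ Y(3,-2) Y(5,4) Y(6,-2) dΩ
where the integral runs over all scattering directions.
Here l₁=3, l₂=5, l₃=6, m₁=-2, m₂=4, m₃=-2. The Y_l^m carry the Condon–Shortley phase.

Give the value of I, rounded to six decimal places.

-0.139560

m-sum 0 ✓  L=14 even ✓  2≤6≤8 ✓
Π(2lᵢ+1) = 7×11×13 = 1001
triangle coeff Δ(3,5,6) = 1/675675
Σ_t [0,2]: t=0:+1/8640 t=1:−1/2304 t=2:+1/8640 = -7/34560
(3j)²=7/429 [(3 5 6; 0 0 0)], sign=-1
Σ_t [1,2]: t=1:−1/967680 t=2:+1/60480 = 1/64512
(3j)²=15/1001 [(3 5 6; -2 4 -2)], sign=+1
⇒ 4πI² = 35/143
I = (-1)√(35/143/(4π)) = -0.13956004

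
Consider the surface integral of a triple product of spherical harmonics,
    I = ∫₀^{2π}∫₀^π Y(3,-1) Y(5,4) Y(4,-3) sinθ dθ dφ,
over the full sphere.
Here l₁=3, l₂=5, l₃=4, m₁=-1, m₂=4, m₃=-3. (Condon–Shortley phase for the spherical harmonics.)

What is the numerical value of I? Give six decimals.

0.042401

Rules hold: Σm=0, L=12 even, 2≤4≤8.
N = 7·11·9 = 693
Δ = 4!·2!·6!/13! = 1/180180
Racah Σ t=1..3: t=1:−1/576 t=2:+1/144 t=3:−1/576 = 1/288
⇒ 3j(3 5 4; 0 0 0)² = 20/1001, sgn +1
Racah Σ t=3..4: t=3:−1/4320 t=4:+1/5760 = -1/17280
⇒ 3j(3 5 4; -1 4 -3)² = 7/4290, sgn +1
4πI² = N·(3j₀)²·(3jₘ)² = 42/1859
I = +1·√(0.0225928/4π) = 0.04240138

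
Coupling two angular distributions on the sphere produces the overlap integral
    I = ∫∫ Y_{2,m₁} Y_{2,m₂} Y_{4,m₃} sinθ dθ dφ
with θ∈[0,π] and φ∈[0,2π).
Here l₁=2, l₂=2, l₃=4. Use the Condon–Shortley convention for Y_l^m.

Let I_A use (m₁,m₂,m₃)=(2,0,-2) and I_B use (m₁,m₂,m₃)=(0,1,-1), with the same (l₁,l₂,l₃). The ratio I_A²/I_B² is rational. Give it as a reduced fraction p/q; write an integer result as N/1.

l's match ⇒ only the (l;m) 3-j factors differ between A and B.
A: triangle coeff Δ(2,2,4) = 1/630; Σ_t [0,0]: t=0:+1/96 = 1/96; (3j)²=1/42 [(2 2 4; 2 0 -2)], sign=+1
B: triangle coeff Δ(2,2,4) = 1/630; Σ_t [0,0]: t=0:+1/24 = 1/24; (3j)²=1/21 [(2 2 4; 0 1 -1)], sign=-1
I_A²/I_B² = (1/42)/(1/21) = 1/2

1/2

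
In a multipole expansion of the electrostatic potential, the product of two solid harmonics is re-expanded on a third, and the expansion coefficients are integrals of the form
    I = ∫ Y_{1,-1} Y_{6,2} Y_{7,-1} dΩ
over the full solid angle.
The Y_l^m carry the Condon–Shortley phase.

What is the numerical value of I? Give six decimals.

-0.135514

Rules hold: Σm=0, L=14 even, 5≤7≤7.
N = 3·13·15 = 585
Δ = 0!·2!·12!/15! = 1/1365
Racah Σ t=0..0: t=0:+1/518400 = 1/518400
⇒ 3j(1 6 7; 0 0 0)² = 7/195, sgn -1
Racah Σ t=0..0: t=0:+1/1935360 = 1/1935360
⇒ 3j(1 6 7; -1 2 -1)² = 1/91, sgn +1
4πI² = N·(3j₀)²·(3jₘ)² = 3/13
I = -1·√(0.230769/4π) = -0.13551395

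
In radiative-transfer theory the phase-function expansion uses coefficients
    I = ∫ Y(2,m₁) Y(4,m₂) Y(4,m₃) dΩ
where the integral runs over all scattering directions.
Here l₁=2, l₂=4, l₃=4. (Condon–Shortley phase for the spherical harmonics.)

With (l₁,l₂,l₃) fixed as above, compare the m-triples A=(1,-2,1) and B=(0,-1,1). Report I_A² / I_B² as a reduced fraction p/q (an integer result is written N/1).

243/289

Shared (l₁,l₂,l₃)=(2,4,4): N and (l;000)² cancel in I_A²/I_B².
A: Δ = 2!·2!·6!/11! = 1/13860; Racah Σ t=0..1: t=0:+1/96 t=1:−1/240 = 1/160; ⇒ 3j(2 4 4; 1 -2 1)² = 27/1540, sgn -1
B: Δ = 2!·2!·6!/11! = 1/13860; Racah Σ t=0..2: t=0:+1/144 t=1:−1/48 t=2:+1/480 = -17/1440; ⇒ 3j(2 4 4; 0 -1 1)² = 289/13860, sgn +1
I_A²/I_B² = (27/1540)/(289/13860) = 243/289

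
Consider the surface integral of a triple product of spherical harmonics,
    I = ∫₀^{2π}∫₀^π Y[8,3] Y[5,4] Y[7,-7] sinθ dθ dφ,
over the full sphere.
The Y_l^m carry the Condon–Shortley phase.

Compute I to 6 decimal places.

-0.054428

m-sum 0 ✓  L=20 even ✓  3≤7≤13 ✓
Π(2lᵢ+1) = 17×11×15 = 2805
triangle coeff Δ(8,5,7) = 1/814773960
Σ_t [1,5]: t=1:−1/87091200 t=2:+1/4976640 t=3:−1/2073600 t=4:+1/4976640 t=5:−1/87091200 = -1/9676800
(3j)²=360/46189 [(8 5 7; 0 0 0)], sign=+1
Σ_t [5,5]: t=5:−1/10450944000 = -1/10450944000
(3j)²=11/6460 [(8 5 7; 3 4 -7)], sign=-1
⇒ 4πI² = 2970/79781
I = (-1)√(2970/79781/(4π)) = -0.05442815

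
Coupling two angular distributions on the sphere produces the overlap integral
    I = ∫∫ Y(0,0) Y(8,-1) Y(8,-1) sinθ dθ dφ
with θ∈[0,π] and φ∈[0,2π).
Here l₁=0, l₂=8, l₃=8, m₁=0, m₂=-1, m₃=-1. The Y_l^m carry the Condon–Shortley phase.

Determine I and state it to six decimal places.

0.000000

Σmᵢ = -2 ≠ 0, so the φ-integral vanishes; I = 0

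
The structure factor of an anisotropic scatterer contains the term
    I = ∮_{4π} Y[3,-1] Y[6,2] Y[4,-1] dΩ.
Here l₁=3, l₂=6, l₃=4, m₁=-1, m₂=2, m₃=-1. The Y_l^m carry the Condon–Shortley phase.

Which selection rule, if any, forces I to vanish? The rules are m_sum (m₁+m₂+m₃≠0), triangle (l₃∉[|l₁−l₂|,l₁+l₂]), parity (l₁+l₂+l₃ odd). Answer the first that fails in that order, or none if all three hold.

parity

Σmᵢ = 0  ✓
l₃∈[|l₁−l₂|,l₁+l₂]=[3,9], have l₃=4  ✓
Σlᵢ = 13 ⇒ odd  ✗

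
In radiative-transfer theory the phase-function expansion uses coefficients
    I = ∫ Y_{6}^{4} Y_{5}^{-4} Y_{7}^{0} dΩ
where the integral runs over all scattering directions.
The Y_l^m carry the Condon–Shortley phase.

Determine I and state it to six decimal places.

0.150533

m-sum 0 ✓  L=18 even ✓  1≤7≤11 ✓
Π(2lᵢ+1) = 13×11×15 = 2145
triangle coeff Δ(6,5,7) = 1/174594420
Σ_t [0,4]: t=0:+1/4147200 t=1:−1/207360 t=2:+1/82944 t=3:−1/207360 t=4:+1/4147200 = 1/345600
(3j)²=420/46189 [(6 5 7; 0 0 0)], sign=-1
Σ_t [0,1]: t=0:+1/4147200 t=1:−1/21772800 = 17/87091200
(3j)²=119/8151 [(6 5 7; 4 -4 0)], sign=-1
⇒ 4πI² = 14700/51623
I = (+1)√(14700/51623/(4π)) = 0.15053314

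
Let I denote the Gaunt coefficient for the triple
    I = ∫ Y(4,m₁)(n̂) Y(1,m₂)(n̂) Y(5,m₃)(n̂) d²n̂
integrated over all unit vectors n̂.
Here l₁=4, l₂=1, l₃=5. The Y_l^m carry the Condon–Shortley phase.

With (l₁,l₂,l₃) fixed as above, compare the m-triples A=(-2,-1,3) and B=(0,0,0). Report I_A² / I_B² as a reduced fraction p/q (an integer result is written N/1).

28/25

Shared (l₁,l₂,l₃)=(4,1,5): N and (l;000)² cancel in I_A²/I_B².
A: Δ = 0!·8!·2!/11! = 1/495; Racah Σ t=0..0: t=0:+1/2880 = 1/2880; ⇒ 3j(4 1 5; -2 -1 3)² = 28/495, sgn +1
B: Δ = 0!·8!·2!/11! = 1/495; Racah Σ t=0..0: t=0:+1/576 = 1/576; ⇒ 3j(4 1 5; 0 0 0)² = 5/99, sgn -1
I_A²/I_B² = (28/495)/(5/99) = 28/25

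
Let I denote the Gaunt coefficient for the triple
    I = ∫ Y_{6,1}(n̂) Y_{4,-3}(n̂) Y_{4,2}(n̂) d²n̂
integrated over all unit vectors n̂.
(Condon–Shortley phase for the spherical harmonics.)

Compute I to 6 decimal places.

0.160153

Rules hold: Σm=0, L=14 even, 2≤4≤10.
N = 13·9·9 = 1053
Δ = 6!·6!·2!/15! = 1/1261260
Racah Σ t=2..4: t=2:+1/4608 t=3:−1/1296 t=4:+1/4608 = -7/20736
⇒ 3j(6 4 4; 0 0 0)² = 20/1287, sgn -1
Racah Σ t=0..1: t=0:+1/86400 t=1:−1/11520 = -13/172800
⇒ 3j(6 4 4; 1 -3 2)² = 13/660, sgn -1
4πI² = N·(3j₀)²·(3jₘ)² = 39/121
I = +1·√(0.322314/4π) = 0.16015286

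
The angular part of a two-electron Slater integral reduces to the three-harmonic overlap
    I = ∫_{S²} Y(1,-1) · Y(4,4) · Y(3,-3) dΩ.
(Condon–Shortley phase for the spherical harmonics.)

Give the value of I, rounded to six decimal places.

0.325735

m-sum 0 ✓  L=8 even ✓  3≤3≤5 ✓
Π(2lᵢ+1) = 3×9×7 = 189
triangle coeff Δ(1,4,3) = 1/252
Σ_t [1,1]: t=1:−1/36 = -1/36
(3j)²=4/63 [(1 4 3; 0 0 0)], sign=+1
Σ_t [2,2]: t=2:+1/1440 = 1/1440
(3j)²=1/9 [(1 4 3; -1 4 -3)], sign=+1
⇒ 4πI² = 4/3
I = (+1)√(4/3/(4π)) = 0.32573501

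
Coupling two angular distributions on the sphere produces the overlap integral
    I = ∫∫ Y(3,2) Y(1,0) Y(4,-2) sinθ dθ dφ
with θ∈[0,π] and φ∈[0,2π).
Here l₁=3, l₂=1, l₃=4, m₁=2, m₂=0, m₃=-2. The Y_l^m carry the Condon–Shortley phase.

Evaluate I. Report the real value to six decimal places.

m-sum 0 ✓  L=8 even ✓  2≤4≤4 ✓
Π(2lᵢ+1) = 7×3×9 = 189
triangle coeff Δ(3,1,4) = 1/252
Σ_t [0,0]: t=0:+1/36 = 1/36
(3j)²=4/63 [(3 1 4; 0 0 0)], sign=+1
Σ_t [0,0]: t=0:+1/120 = 1/120
(3j)²=1/21 [(3 1 4; 2 0 -2)], sign=+1
⇒ 4πI² = 4/7
I = (+1)√(4/7/(4π)) = 0.21324362

0.213244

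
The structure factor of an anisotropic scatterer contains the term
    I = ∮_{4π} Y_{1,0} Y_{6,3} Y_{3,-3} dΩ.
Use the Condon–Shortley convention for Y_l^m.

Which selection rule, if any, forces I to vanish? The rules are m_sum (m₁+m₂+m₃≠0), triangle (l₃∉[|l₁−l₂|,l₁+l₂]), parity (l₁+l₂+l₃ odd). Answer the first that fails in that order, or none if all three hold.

triangle

azimuthal sum: 0 + 3 − 3 = 0  ✓
5 ≤ 3 ≤ 7 (triangle on l)  ✗
L = 1 + 6 + 3 = 10 (even)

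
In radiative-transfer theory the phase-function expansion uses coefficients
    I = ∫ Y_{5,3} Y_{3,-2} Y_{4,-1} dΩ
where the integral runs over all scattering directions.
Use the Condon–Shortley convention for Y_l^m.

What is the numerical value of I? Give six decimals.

-0.035836

Checks pass: Σm=0; 12 even; l₃=4∈[2,8].
(2·5+1)(2·3+1)(2·4+1) = 693
Δ: 4! 6! 2! / 13! → 1/180180
sum: t=1:−1/576 t=2:+1/144 t=3:−1/576 = 1/288
3j²(5 3 4; 0 0 0) = Δ·Π!·Σ² = 20/1001  (sign +1)
sum: t=0:+1/1152 t=1:−1/1440 = 1/5760
3j²(5 3 4; 3 -2 -1) = Δ·Π!·Σ² = 1/858  (sign -1)
combine: 4πI² = 693·20/1001·1/858 = 30/1859
take √, sign -1: I = -0.03583571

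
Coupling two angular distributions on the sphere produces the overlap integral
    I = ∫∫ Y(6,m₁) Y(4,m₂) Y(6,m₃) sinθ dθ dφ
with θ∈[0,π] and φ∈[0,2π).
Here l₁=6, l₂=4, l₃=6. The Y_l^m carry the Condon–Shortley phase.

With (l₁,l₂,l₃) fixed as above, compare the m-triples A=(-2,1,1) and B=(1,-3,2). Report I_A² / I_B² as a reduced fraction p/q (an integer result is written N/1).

2809/343

l's match ⇒ only the (l;m) 3-j factors differ between A and B.
A: triangle coeff Δ(6,4,6) = 1/15315300; Σ_t [1,4]: t=1:−1/725760 t=2:+1/34560 t=3:−1/17280 t=4:+1/82944 = -53/2903040; (3j)²=2809/306306 [(6 4 6; -2 1 1)], sign=+1
B: triangle coeff Δ(6,4,6) = 1/15315300; Σ_t [0,1]: t=0:+1/103680 t=1:−1/82944 = -1/414720; (3j)²=49/43758 [(6 4 6; 1 -3 2)], sign=-1
I_A²/I_B² = (2809/306306)/(49/43758) = 2809/343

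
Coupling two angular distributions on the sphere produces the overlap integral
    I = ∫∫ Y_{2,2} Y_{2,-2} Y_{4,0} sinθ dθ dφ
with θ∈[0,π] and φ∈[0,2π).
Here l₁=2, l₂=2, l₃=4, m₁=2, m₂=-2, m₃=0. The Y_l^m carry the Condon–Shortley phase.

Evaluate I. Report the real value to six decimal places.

m-sum 0 ✓  L=8 even ✓  0≤4≤4 ✓
Π(2lᵢ+1) = 5×5×9 = 225
triangle coeff Δ(2,2,4) = 1/630
Σ_t [0,0]: t=0:+1/16 = 1/16
(3j)²=2/35 [(2 2 4; 0 0 0)], sign=+1
Σ_t [0,0]: t=0:+1/576 = 1/576
(3j)²=1/630 [(2 2 4; 2 -2 0)], sign=+1
⇒ 4πI² = 1/49
I = (+1)√(1/49/(4π)) = 0.04029926

0.040299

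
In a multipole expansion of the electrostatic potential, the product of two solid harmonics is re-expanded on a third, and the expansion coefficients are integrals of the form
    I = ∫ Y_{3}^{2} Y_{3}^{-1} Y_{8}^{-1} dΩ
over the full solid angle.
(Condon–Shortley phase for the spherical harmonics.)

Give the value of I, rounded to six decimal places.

0.000000

triangle: need 0≤l₃≤6, have 8; I=0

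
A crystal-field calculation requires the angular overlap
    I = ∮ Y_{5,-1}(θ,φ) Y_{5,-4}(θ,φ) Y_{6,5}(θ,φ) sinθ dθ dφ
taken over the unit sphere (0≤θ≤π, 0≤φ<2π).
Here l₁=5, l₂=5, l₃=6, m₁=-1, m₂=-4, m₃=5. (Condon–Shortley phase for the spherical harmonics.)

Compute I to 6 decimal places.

Rules hold: Σm=0, L=16 even, 0≤6≤10.
N = 11·11·13 = 1573
Δ = 4!·6!·6!/17! = 1/28588560
Racah Σ t=0..4: t=0:+1/345600 t=1:−1/13824 t=2:+1/5184 t=3:−1/13824 t=4:+1/345600 = 7/129600
⇒ 3j(5 5 6; 0 0 0)² = 80/7293, sgn +1
Racah Σ t=0..1: t=0:+1/2073600 t=1:−1/518400 = -1/691200
⇒ 3j(5 5 6; -1 -4 5)² = 81/4420, sgn +1
4πI² = N·(3j₀)²·(3jₘ)² = 1188/3757
I = +1·√(0.31621/4π) = 0.15862904

0.158629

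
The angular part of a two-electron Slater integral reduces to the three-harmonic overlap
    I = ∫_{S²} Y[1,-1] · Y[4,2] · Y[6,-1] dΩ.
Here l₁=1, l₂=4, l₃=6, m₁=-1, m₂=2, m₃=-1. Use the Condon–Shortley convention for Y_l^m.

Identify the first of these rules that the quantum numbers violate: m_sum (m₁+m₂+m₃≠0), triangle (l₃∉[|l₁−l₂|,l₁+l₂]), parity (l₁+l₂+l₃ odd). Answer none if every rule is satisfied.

triangle

Σmᵢ = 0  ✓
l₃∈[|l₁−l₂|,l₁+l₂]=[3,5], have l₃=6  ✗
Σlᵢ = 11 ⇒ odd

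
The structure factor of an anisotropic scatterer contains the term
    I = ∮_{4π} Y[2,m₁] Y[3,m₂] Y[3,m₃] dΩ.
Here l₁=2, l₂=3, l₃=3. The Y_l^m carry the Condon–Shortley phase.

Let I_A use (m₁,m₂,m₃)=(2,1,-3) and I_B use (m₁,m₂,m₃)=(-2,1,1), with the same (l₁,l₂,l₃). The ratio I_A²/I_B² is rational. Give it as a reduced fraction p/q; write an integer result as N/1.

l's match ⇒ only the (l;m) 3-j factors differ between A and B.
A: triangle coeff Δ(2,3,3) = 1/3780; Σ_t [0,0]: t=0:+1/96 = 1/96; (3j)²=1/42 [(2 3 3; 2 1 -3)], sign=+1
B: triangle coeff Δ(2,3,3) = 1/3780; Σ_t [2,2]: t=2:+1/16 = 1/16; (3j)²=2/35 [(2 3 3; -2 1 1)], sign=+1
I_A²/I_B² = (1/42)/(2/35) = 5/12

5/12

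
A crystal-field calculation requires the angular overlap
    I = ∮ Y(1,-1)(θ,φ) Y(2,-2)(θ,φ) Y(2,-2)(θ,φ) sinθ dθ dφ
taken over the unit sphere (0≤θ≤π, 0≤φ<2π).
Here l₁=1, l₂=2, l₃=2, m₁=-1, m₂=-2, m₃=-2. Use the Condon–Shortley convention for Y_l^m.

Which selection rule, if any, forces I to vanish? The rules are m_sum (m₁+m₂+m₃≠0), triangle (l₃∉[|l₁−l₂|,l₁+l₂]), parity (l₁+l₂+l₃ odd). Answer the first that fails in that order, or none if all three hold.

m_sum

azimuthal sum: -1 − 2 − 2 = -5  ✗
1 ≤ 2 ≤ 3 (triangle on l)
L = 1 + 2 + 2 = 5 (odd)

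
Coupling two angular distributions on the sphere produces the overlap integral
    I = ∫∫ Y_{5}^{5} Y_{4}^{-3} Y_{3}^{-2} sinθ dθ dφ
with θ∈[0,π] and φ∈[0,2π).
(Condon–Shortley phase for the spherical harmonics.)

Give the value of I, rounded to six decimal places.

-0.212007

m-sum 0 ✓  L=12 even ✓  1≤3≤9 ✓
Π(2lᵢ+1) = 11×9×7 = 693
triangle coeff Δ(5,4,3) = 1/180180
Σ_t [2,4]: t=2:+1/576 t=3:−1/144 t=4:+1/576 = -1/288
(3j)²=20/1001 [(5 4 3; 0 0 0)], sign=+1
Σ_t [0,0]: t=0:+1/17280 = 1/17280
(3j)²=35/858 [(5 4 3; 5 -3 -2)], sign=-1
⇒ 4πI² = 1050/1859
I = (-1)√(1050/1859/(4π)) = -0.21200691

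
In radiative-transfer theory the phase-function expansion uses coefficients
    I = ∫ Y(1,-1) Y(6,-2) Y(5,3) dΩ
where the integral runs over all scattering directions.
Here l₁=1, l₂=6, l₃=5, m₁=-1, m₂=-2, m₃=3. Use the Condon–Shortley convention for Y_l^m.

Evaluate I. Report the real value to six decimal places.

Rules hold: Σm=0, L=12 even, 5≤5≤7.
N = 3·13·11 = 429
Δ = 2!·0!·10!/13! = 1/858
Racah Σ t=1..1: t=1:−1/14400 = -1/14400
⇒ 3j(1 6 5; 0 0 0)² = 6/143, sgn +1
Racah Σ t=2..2: t=2:+1/161280 = 1/161280
⇒ 3j(1 6 5; -1 -2 3)² = 1/143, sgn +1
4πI² = N·(3j₀)²·(3jₘ)² = 18/143
I = +1·√(0.125874/4π) = 0.10008369

0.100084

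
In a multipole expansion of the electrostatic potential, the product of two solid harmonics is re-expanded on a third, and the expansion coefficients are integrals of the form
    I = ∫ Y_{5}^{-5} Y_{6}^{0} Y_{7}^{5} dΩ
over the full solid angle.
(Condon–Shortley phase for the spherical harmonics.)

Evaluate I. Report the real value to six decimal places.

-0.160857

m-sum 0 ✓  L=18 even ✓  1≤7≤11 ✓
Π(2lᵢ+1) = 11×13×15 = 2145
triangle coeff Δ(5,6,7) = 1/174594420
Σ_t [0,4]: t=0:+1/4147200 t=1:−1/207360 t=2:+1/82944 t=3:−1/207360 t=4:+1/4147200 = 1/345600
(3j)²=420/46189 [(5 6 7; 0 0 0)], sign=-1
Σ_t [4,4]: t=4:+1/24883200 = 1/24883200
(3j)²=70/4199 [(5 6 7; -5 0 5)], sign=+1
⇒ 4πI² = 441000/1356277
I = (-1)√(441000/1356277/(4π)) = -0.16085707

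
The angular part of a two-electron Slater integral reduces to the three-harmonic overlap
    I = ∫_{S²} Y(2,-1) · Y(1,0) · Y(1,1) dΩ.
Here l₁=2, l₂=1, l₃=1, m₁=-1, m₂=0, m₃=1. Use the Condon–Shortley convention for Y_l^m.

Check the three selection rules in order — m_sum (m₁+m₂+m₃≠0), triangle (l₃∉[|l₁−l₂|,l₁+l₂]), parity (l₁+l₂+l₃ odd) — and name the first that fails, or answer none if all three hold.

m₁+m₂+m₃ = -1 + 0 + 1 = 0  ✓
triangle: |2−1|=1 ≤ l₃=1 ≤ 2+1=3  ✓
parity: l₁+l₂+l₃ = 4 is even  ✓

none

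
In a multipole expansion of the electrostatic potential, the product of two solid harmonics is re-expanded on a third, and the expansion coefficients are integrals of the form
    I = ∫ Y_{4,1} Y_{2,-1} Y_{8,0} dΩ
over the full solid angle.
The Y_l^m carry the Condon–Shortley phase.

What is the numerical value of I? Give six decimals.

triangle: need 2≤l₃≤6, have 8; I=0

0.000000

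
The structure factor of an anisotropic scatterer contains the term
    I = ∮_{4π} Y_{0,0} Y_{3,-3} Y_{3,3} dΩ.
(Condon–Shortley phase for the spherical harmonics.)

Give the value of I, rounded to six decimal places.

-0.282095

Rules hold: Σm=0, L=6 even, 3≤3≤3.
N = 1·7·7 = 49
Δ = 0!·0!·6!/7! = 1/7
Racah Σ t=0..0: t=0:+1/36 = 1/36
⇒ 3j(0 3 3; 0 0 0)² = 1/7, sgn -1
Racah Σ t=0..0: t=0:+1/720 = 1/720
⇒ 3j(0 3 3; 0 -3 3)² = 1/7, sgn +1
4πI² = N·(3j₀)²·(3jₘ)² = 1/1
I = -1·√(1/4π) = -0.28209479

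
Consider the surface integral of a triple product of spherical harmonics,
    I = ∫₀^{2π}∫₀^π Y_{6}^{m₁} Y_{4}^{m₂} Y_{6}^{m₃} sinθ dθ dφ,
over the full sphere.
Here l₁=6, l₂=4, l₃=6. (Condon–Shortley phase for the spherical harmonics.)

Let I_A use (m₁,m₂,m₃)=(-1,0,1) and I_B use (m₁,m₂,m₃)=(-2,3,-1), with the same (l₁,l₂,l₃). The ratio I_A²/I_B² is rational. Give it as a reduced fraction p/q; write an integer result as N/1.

2048/343

l's match ⇒ only the (l;m) 3-j factors differ between A and B.
A: triangle coeff Δ(6,4,6) = 1/15315300; Σ_t [0,4]: t=0:+1/2903040 t=1:−1/51840 t=2:+1/11520 t=3:−1/20736 t=4:+1/414720 = 1/45360; (3j)²=1024/153153 [(6 4 6; -1 0 1)], sign=-1
B: triangle coeff Δ(6,4,6) = 1/15315300; Σ_t [3,4]: t=3:−1/103680 t=4:+1/82944 = 1/414720; (3j)²=49/43758 [(6 4 6; -2 3 -1)], sign=-1
I_A²/I_B² = (1024/153153)/(49/43758) = 2048/343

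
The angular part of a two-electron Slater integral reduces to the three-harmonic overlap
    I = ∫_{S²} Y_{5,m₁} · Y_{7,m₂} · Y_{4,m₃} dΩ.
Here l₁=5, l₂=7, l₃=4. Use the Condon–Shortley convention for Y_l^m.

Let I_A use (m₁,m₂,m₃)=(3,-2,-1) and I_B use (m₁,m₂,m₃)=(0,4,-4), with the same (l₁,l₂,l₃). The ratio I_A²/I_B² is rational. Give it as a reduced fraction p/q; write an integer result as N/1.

26569/43120

l's match ⇒ only the (l;m) 3-j factors differ between A and B.
A: triangle coeff Δ(5,7,4) = 1/6126120; Σ_t [0,2]: t=0:+1/9676800 t=1:−1/241920 t=2:+1/103680 = 163/29030400; (3j)²=26569/2042040 [(5 7 4; 3 -2 -1)], sign=-1
B: triangle coeff Δ(5,7,4) = 1/6126120; Σ_t [5,5]: t=5:−1/1036800 = -1/1036800; (3j)²=14/663 [(5 7 4; 0 4 -4)], sign=-1
I_A²/I_B² = (26569/2042040)/(14/663) = 26569/43120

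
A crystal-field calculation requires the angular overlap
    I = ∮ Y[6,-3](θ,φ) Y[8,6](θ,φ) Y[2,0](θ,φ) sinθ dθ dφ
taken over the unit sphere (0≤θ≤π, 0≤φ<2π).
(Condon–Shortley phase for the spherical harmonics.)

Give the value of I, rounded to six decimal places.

m-sum = -3 + 6 + 0 = 3 ≠ 0 ⇒ I = 0

0.000000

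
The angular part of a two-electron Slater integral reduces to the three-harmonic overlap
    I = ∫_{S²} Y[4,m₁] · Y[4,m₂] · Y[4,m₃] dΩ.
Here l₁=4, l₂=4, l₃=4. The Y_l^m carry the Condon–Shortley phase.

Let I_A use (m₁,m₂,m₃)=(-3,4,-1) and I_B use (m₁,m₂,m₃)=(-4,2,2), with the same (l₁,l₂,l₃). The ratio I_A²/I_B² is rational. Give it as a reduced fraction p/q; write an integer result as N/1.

Same 4,4,4: normalisation and zero-m 3j drop out of the ratio.
A: Δ: 4! 4! 4! / 13! → 1/450450; sum: t=4:+1/3456 = 1/3456; 3j²(4 4 4; -3 4 -1) = Δ·Π!·Σ² = 35/1287  (sign -1)
B: Δ: 4! 4! 4! / 13! → 1/450450; sum: t=4:+1/2304 = 1/2304; 3j²(4 4 4; -4 2 2) = Δ·Π!·Σ² = 5/143  (sign +1)
I_A²/I_B² = (35/1287)/(5/143) = 7/9

7/9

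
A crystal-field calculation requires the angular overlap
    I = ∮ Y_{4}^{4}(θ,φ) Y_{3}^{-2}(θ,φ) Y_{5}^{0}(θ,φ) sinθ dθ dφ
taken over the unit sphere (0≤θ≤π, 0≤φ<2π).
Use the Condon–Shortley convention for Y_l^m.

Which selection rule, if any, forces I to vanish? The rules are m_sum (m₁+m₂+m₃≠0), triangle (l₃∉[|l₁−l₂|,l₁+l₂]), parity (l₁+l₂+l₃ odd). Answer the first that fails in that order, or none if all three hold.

Σmᵢ = 2  ✗
l₃∈[|l₁−l₂|,l₁+l₂]=[1,7], have l₃=5
Σlᵢ = 12 ⇒ even

m_sum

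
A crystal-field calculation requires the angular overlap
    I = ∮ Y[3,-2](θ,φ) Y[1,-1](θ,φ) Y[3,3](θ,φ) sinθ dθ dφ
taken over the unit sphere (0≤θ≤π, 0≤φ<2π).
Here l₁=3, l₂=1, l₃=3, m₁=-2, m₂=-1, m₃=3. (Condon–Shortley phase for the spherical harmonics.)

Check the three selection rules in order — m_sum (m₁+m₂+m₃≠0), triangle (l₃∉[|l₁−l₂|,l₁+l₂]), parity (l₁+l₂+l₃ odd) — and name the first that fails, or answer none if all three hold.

azimuthal sum: -2 − 1 + 3 = 0  ✓
2 ≤ 3 ≤ 4 (triangle on l)  ✓
L = 3 + 1 + 3 = 7 (odd)  ✗

parity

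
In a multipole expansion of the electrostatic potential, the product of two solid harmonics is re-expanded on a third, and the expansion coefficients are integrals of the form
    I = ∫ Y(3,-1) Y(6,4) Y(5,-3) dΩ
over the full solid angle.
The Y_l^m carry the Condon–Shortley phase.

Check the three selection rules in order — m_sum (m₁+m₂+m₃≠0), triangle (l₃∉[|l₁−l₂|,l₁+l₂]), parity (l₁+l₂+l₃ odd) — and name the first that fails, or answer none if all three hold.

none

Σmᵢ = 0  ✓
l₃∈[|l₁−l₂|,l₁+l₂]=[3,9], have l₃=5  ✓
Σlᵢ = 14 ⇒ even  ✓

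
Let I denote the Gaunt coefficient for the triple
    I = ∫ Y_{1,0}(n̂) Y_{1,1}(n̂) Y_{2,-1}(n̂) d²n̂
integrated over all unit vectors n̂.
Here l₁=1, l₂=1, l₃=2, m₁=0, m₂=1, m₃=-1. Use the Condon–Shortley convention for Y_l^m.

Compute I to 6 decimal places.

Checks pass: Σm=0; 4 even; l₃=2∈[0,2].
(2·1+1)(2·1+1)(2·2+1) = 45
Δ: 0! 2! 2! / 5! → 1/30
sum: t=0:+1/1 = 1/1
3j²(1 1 2; 0 0 0) = Δ·Π!·Σ² = 2/15  (sign +1)
sum: t=0:+1/2 = 1/2
3j²(1 1 2; 0 1 -1) = Δ·Π!·Σ² = 1/10  (sign -1)
combine: 4πI² = 45·2/15·1/10 = 3/5
take √, sign -1: I = -0.21850969

-0.218510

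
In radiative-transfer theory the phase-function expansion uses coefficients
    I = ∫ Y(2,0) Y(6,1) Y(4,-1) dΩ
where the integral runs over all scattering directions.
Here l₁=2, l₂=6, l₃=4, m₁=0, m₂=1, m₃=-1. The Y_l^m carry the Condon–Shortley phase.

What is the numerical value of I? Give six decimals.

-0.230476

m-sum 0 ✓  L=12 even ✓  4≤4≤8 ✓
Π(2lᵢ+1) = 5×13×9 = 585
triangle coeff Δ(2,6,4) = 1/6435
Σ_t [2,2]: t=2:+1/2304 = 1/2304
(3j)²=5/143 [(2 6 4; 0 0 0)], sign=+1
Σ_t [2,2]: t=2:+1/2880 = 1/2880
(3j)²=14/429 [(2 6 4; 0 1 -1)], sign=-1
⇒ 4πI² = 1050/1573
I = (-1)√(1050/1573/(4π)) = -0.23047581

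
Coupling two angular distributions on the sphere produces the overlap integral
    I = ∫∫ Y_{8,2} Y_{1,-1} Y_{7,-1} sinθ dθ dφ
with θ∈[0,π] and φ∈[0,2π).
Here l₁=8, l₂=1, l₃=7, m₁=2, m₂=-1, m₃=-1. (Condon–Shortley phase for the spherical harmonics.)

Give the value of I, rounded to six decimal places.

0.205254

Checks pass: Σm=0; 16 even; l₃=7∈[7,9].
(2·8+1)(2·1+1)(2·7+1) = 765
Δ: 2! 14! 0! / 17! → 1/2040
sum: t=1:−1/25401600 = -1/25401600
3j²(8 1 7; 0 0 0) = Δ·Π!·Σ² = 8/255  (sign +1)
sum: t=0:+1/58060800 = 1/58060800
3j²(8 1 7; 2 -1 -1) = Δ·Π!·Σ² = 3/136  (sign +1)
combine: 4πI² = 765·8/255·3/136 = 9/17
take √, sign +1: I = 0.20525411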